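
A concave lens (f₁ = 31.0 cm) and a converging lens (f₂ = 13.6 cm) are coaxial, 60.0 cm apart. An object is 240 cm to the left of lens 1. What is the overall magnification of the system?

m = -0.0211

f₁ = −31.0 cm (diverging).
Lens 1: 1/d_i1 = 1/(-31.0) − 1/(240) = -0.03642, so d_i1 = -27.45 cm; m₁ = −d_i1/d_o1 = +0.1144.
d_o2 = 60.0 − (-27.45) = 87.45 cm.
Lens 2: 1/d_i2 = 1/(13.6) − 1/(87.45) = 0.06209, so d_i2 = 16.10 cm; m₂ = −d_i2/d_o2 = -0.1842.
m = m₁·m₂ = (+0.1144)(-0.1842) = -0.0211.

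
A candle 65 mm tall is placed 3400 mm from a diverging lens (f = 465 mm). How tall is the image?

7.82 mm

For a diverging lens, f = -465 mm.
1/d_i = 1/f − 1/d_o = 1/(-465.0) − 1/(3400) = -0.002445, so d_i = -409.1 mm.
m = −d_i/d_o = +0.1203.
|h_i| = |m|·h_o = 0.1203 × 65 = 7.82 mm. The image is virtual, upright and reduced, on the same side as the object.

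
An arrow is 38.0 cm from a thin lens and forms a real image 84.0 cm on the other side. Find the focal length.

f = 26.2 cm (converging)

Real image ⇒ d_i = +84.0 cm.
1/f = 1/d_o + 1/d_i = 1/(38.0) + 1/(84.0) = 0.03822, so f = 26.2 cm.
Since f is positive, the thin lens is converging.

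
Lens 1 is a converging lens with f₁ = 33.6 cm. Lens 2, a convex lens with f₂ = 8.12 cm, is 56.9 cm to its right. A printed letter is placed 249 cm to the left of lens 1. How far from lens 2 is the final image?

14.8 cm

Lens 1: 1/d_i1 = 1/f₁ − 1/d_o1 = 1/(33.6) − 1/(249) = 0.02575, so d_i1 = 38.84 cm.
The intermediate image is 38.84 cm to the right of lens 1, which is 56.9 − (38.84) = 18.06 cm to the left of lens 2, so d_o2 = +18.06 cm.
Lens 2: 1/d_i2 = 1/f₂ − 1/d_o2 = 1/(8.12) − 1/(18.06) = 0.06778, so d_i2 = 14.8 cm.
The final image is real, 14.8 cm to the right of lens 2 (overall magnification ≈ 0.13).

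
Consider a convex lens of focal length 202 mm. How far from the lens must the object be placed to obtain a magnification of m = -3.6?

258 mm

m = −d_i/d_o ⇒ d_i = −m·d_o.
1/f = 1/d_o + 1/d_i = 1/d_o − 1/(m·d_o) = (1 − 1/m)/d_o, so d_o = f(1 − 1/m) = (202.0)(1 − 1/(-3.6)) = 258 mm.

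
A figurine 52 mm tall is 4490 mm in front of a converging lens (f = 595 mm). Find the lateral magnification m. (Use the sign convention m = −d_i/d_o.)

1/d_i = 1/f − 1/d_o = 1/(595.0) − 1/(4490) = 0.001458, so d_i = 685.9 mm.
m = −d_i/d_o = −(685.9)/(4490) = -0.153.
The image is real, inverted and reduced, on the far side of the lens.

m = -0.153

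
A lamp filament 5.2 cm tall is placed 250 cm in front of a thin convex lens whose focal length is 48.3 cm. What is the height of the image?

1.25 cm

1/d_i = 1/f − 1/d_o = 1/(48.30) − 1/(250) = 0.01670, so d_i = 59.87 cm.
m = −d_i/d_o = -0.2395.
|h_i| = |m|·h_o = 0.2395 × 5.2 = 1.25 cm. The image is real, inverted and reduced, on the far side of the lens.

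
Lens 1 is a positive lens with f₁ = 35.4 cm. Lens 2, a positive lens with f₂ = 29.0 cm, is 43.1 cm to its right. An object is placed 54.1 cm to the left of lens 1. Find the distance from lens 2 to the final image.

Lens 1: 1/d_i1 = 1/f₁ − 1/d_o1 = 1/(35.4) − 1/(54.1) = 0.009764, so d_i1 = 102.4 cm.
The intermediate image is 102.4 cm to the right of lens 1, which lies 59.30 cm to the right of lens 2 — a virtual object — so d_o2 = −59.30 cm.
Lens 2: 1/d_i2 = 1/f₂ − 1/d_o2 = 1/(29.0) − 1/(-59.30) = 0.05135, so d_i2 = 19.5 cm.
The final image is real, 19.5 cm to the right of lens 2 (overall magnification ≈ -0.62).

19.5 cm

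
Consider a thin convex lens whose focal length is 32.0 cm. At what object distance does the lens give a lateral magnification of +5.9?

m = −d_i/d_o ⇒ d_i = −m·d_o.
1/f = 1/d_o + 1/d_i = 1/d_o − 1/(m·d_o) = (1 − 1/m)/d_o, so d_o = f(1 − 1/m) = (32.00)(1 − 1/(+5.9)) = 26.6 cm.

26.6 cm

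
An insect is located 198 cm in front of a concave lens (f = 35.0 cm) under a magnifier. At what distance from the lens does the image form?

29.7 cm

For a concave lens, f = -35.0 cm.
Lens equation: 1/q = 1/f − 1/p = 1/(-35.00) − 1/(198) = -0.02857 − 0.005051 = -0.03362, so q = -29.7 cm.
The image is virtual, upright and reduced, on the same side as the object.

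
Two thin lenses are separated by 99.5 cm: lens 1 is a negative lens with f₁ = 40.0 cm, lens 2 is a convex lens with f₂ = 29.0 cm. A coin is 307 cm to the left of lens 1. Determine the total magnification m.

m = -0.0316

f₁ = −40.0 cm (diverging).
Lens 1: 1/d_i1 = 1/(-40.0) − 1/(307) = -0.02826, so d_i1 = -35.39 cm; m₁ = −d_i1/d_o1 = +0.1153.
d_o2 = 99.5 − (-35.39) = 134.9 cm.
Lens 2: 1/d_i2 = 1/(29.0) − 1/(134.9) = 0.02707, so d_i2 = 36.94 cm; m₂ = −d_i2/d_o2 = -0.2738.
m = m₁·m₂ = (+0.1153)(-0.2738) = -0.0316.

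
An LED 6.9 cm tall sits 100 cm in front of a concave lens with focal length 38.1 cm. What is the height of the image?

For a concave lens, f = -38.1 cm.
1/d_i = 1/f − 1/d_o = 1/(-38.10) − 1/(100) = -0.03625, so d_i = -27.59 cm.
m = −d_i/d_o = +0.2759.
|h_i| = |m|·h_o = 0.2759 × 6.9 = 1.90 cm. The image is virtual, upright and reduced, on the same side as the object.

1.90 cm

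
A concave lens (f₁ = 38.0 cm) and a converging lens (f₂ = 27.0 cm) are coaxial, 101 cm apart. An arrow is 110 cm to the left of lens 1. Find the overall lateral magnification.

f₁ = −38.0 cm (diverging).
Lens 1: 1/d_i1 = 1/(-38.0) − 1/(110) = -0.03541, so d_i1 = -28.24 cm; m₁ = −d_i1/d_o1 = +0.2567.
d_o2 = 101 − (-28.24) = 129.2 cm.
Lens 2: 1/d_i2 = 1/(27.0) − 1/(129.2) = 0.02930, so d_i2 = 34.13 cm; m₂ = −d_i2/d_o2 = -0.2642.
m = m₁·m₂ = (+0.2567)(-0.2642) = -0.0678.

m = -0.0678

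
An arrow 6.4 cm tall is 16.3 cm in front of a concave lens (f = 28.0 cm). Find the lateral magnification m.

m = +0.632

For a concave lens, f = -28.0 cm.
1/d_i = 1/f − 1/d_o = 1/(-28.00) − 1/(16.3) = -0.09706, so d_i = -10.30 cm.
m = −d_i/d_o = −(-10.30)/(16.3) = +0.632.
The image is virtual, upright and reduced, on the same side as the object.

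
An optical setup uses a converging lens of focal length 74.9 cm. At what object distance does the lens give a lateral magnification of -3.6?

m = −d_i/d_o ⇒ d_i = −m·d_o.
1/f = 1/d_o + 1/d_i = 1/d_o − 1/(m·d_o) = (1 − 1/m)/d_o, so d_o = f(1 − 1/m) = (74.90)(1 − 1/(-3.6)) = 95.7 cm.

95.7 cm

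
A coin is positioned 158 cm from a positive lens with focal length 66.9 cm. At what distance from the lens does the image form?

Lens equation: 1/v = 1/f − 1/u = 1/(66.90) − 1/(158) = 0.01495 − 0.006329 = 0.008619, so v = 116 cm.
The image is real, inverted and reduced, on the far side of the lens.

116 cm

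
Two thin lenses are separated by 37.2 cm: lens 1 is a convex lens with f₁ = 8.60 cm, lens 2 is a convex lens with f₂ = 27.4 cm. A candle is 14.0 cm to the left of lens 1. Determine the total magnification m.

Lens 1: 1/d_i1 = 1/(8.60) − 1/(14.0) = 0.04485, so d_i1 = 22.30 cm; m₁ = −d_i1/d_o1 = -1.593.
d_o2 = 37.2 − (22.30) = 14.90 cm.
Lens 2: 1/d_i2 = 1/(27.4) − 1/(14.90) = -0.03062, so d_i2 = -32.66 cm; m₂ = −d_i2/d_o2 = +2.192.
m = m₁·m₂ = (-1.593)(+2.192) = -3.49.

m = -3.49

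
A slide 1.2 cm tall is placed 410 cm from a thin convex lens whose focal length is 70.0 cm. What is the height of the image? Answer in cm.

0.247 cm

1/d_i = 1/f − 1/d_o = 1/(70.00) − 1/(410) = 0.01185, so d_i = 84.41 cm.
m = −d_i/d_o = -0.2059.
|h_i| = |m|·h_o = 0.2059 × 1.2 = 0.247 cm. The image is real, inverted and reduced, on the far side of the lens.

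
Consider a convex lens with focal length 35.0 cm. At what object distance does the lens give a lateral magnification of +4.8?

m = −d_i/d_o ⇒ d_i = −m·d_o.
1/f = 1/d_o + 1/d_i = 1/d_o − 1/(m·d_o) = (1 − 1/m)/d_o, so d_o = f(1 − 1/m) = (35.00)(1 − 1/(+4.8)) = 27.7 cm.

27.7 cm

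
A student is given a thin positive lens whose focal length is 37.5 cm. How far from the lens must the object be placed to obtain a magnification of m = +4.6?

m = −d_i/d_o ⇒ d_i = −m·d_o.
1/f = 1/d_o + 1/d_i = 1/d_o − 1/(m·d_o) = (1 − 1/m)/d_o, so d_o = f(1 − 1/m) = (37.50)(1 − 1/(+4.6)) = 29.3 cm.

29.3 cm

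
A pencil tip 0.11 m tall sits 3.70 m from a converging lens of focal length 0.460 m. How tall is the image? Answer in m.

0.0156 m

1/d_i = 1/f − 1/d_o = 1/(0.4600) − 1/(3.70) = 1.904, so d_i = 0.5253 m.
m = −d_i/d_o = -0.1420.
|h_i| = |m|·h_o = 0.1420 × 0.11 = 0.0156 m. The image is real, inverted and reduced, on the far side of the lens.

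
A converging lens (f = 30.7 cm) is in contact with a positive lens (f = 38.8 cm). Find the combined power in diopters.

P₁ = 1/f₁ = 1/(0.307 m) = +3.257 D; P₂ = 1/f₂ = 1/(0.388 m) = +2.577 D.
For thin lenses in contact, P = P₁ + P₂ = (+3.257) + (+2.577) = +5.83 D.

P = +5.83 D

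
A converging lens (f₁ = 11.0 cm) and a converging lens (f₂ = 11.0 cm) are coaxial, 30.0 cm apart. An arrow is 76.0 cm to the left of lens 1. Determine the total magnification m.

m = +0.303

Lens 1: 1/d_i1 = 1/(11.0) − 1/(76.0) = 0.07775, so d_i1 = 12.86 cm; m₁ = −d_i1/d_o1 = -0.1692.
d_o2 = 30.0 − (12.86) = 17.14 cm.
Lens 2: 1/d_i2 = 1/(11.0) − 1/(17.14) = 0.03257, so d_i2 = 30.71 cm; m₂ = −d_i2/d_o2 = -1.792.
m = m₁·m₂ = (-0.1692)(-1.792) = +0.303.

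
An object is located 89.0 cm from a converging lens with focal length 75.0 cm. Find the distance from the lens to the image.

Thin-lens equation: 1/d_i = 1/f − 1/d_o = 1/(75.00) − 1/(89.0) = 0.01333 − 0.01124 = 0.002097, so d_i = 477 cm.
The image is real, inverted and enlarged, on the far side of the lens.

477 cm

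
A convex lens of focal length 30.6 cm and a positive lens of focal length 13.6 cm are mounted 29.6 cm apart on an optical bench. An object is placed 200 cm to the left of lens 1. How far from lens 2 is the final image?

4.41 cm

Lens 1: 1/d_i1 = 1/f₁ − 1/d_o1 = 1/(30.6) − 1/(200) = 0.02768, so d_i1 = 36.13 cm.
The intermediate image is 36.13 cm to the right of lens 1, which lies 6.530 cm to the right of lens 2 — a virtual object — so d_o2 = −6.530 cm.
Lens 2: 1/d_i2 = 1/f₂ − 1/d_o2 = 1/(13.6) − 1/(-6.530) = 0.2267, so d_i2 = 4.41 cm.
The final image is real, 4.41 cm to the right of lens 2 (overall magnification ≈ -0.12).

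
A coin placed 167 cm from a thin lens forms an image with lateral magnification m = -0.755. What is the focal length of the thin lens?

f = 71.8 cm (converging)

m = −d_i/d_o ⇒ d_i = −m·d_o = −(-0.755)·(167) = 126.1 cm.
1/f = 1/d_o + 1/d_i = 1/(167) + 1/(126.1) = 0.01392, so f = 71.8 cm.
Since f is positive, the thin lens is converging.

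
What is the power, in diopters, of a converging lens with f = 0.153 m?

P = 1/f = 1/(0.153 m) = +6.54 D.

P = +6.54 D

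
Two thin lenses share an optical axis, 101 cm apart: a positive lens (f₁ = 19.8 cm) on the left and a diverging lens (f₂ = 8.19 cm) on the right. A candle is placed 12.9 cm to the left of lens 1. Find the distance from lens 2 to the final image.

7.73 cm

Lens 1: 1/d_i1 = 1/f₁ − 1/d_o1 = 1/(19.8) − 1/(12.9) = -0.02701, so d_i1 = -37.02 cm.
The intermediate image is 37.02 cm to the left of lens 1 (virtual), which is 101 − (-37.02) = 138.0 cm to the left of lens 2, so d_o2 = +138.0 cm.
Lens 2 is diverging, so f₂ = −8.19 cm.
Lens 2: 1/d_i2 = 1/f₂ − 1/d_o2 = 1/(-8.19) − 1/(138.0) = -0.1293, so d_i2 = -7.73 cm.
The final image is virtual, 7.73 cm to the left of lens 2 (overall magnification ≈ 0.16).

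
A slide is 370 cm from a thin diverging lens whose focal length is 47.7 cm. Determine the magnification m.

m = +0.114

For a diverging lens, f = -47.7 cm.
1/d_i = 1/f − 1/d_o = 1/(-47.70) − 1/(370) = -0.02367, so d_i = -42.25 cm.
m = −d_i/d_o = −(-42.25)/(370) = +0.114.
The image is virtual, upright and reduced, on the same side as the object.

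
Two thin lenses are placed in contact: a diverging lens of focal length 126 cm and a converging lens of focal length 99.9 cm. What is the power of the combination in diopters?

P = +0.207 D

P₁ = 1/f₁ = 1/(-1.26 m) = -0.7937 D; P₂ = 1/f₂ = 1/(0.999 m) = +1.001 D.
For thin lenses in contact, P = P₁ + P₂ = (-0.7937) + (+1.001) = +0.207 D.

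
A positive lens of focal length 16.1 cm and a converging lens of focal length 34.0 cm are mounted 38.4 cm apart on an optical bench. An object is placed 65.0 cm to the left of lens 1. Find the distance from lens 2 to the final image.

34.0 cm

Lens 1: 1/d_i1 = 1/f₁ − 1/d_o1 = 1/(16.1) − 1/(65.0) = 0.04673, so d_i1 = 21.40 cm.
The intermediate image is 21.40 cm to the right of lens 1, which is 38.4 − (21.40) = 17.00 cm to the left of lens 2, so d_o2 = +17.00 cm.
Lens 2: 1/d_i2 = 1/f₂ − 1/d_o2 = 1/(34.0) − 1/(17.00) = -0.02941, so d_i2 = -34.0 cm.
The final image is virtual, 34.0 cm to the left of lens 2 (overall magnification ≈ -0.66).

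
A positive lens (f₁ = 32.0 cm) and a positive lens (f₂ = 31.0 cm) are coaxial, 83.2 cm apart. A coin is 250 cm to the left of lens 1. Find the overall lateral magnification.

m = +0.294

Lens 1: 1/d_i1 = 1/(32.0) − 1/(250) = 0.02725, so d_i1 = 36.70 cm; m₁ = −d_i1/d_o1 = -0.1468.
d_o2 = 83.2 − (36.70) = 46.50 cm.
Lens 2: 1/d_i2 = 1/(31.0) − 1/(46.50) = 0.01075, so d_i2 = 93.00 cm; m₂ = −d_i2/d_o2 = -2.000.
m = m₁·m₂ = (-0.1468)(-2.000) = +0.294.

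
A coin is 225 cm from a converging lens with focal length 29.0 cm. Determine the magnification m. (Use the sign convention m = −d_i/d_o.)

1/d_i = 1/f − 1/d_o = 1/(29.00) − 1/(225) = 0.03004, so d_i = 33.29 cm.
m = −d_i/d_o = −(33.29)/(225) = -0.148.
The image is real, inverted and reduced, on the far side of the lens.

m = -0.148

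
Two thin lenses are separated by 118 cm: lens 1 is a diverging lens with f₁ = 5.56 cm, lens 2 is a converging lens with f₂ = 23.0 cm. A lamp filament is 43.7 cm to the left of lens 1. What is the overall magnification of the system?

f₁ = −5.56 cm (diverging).
Lens 1: 1/d_i1 = 1/(-5.56) − 1/(43.7) = -0.2027, so d_i1 = -4.932 cm; m₁ = −d_i1/d_o1 = +0.1129.
d_o2 = 118 − (-4.932) = 122.9 cm.
Lens 2: 1/d_i2 = 1/(23.0) − 1/(122.9) = 0.03534, so d_i2 = 28.30 cm; m₂ = −d_i2/d_o2 = -0.2302.
m = m₁·m₂ = (+0.1129)(-0.2302) = -0.0260.

m = -0.0260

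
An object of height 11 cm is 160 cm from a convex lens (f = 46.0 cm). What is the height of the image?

1/d_i = 1/f − 1/d_o = 1/(46.00) − 1/(160) = 0.01549, so d_i = 64.56 cm.
m = −d_i/d_o = -0.4035.
|h_i| = |m|·h_o = 0.4035 × 11 = 4.44 cm. The image is real, inverted and reduced, on the far side of the lens.

4.44 cm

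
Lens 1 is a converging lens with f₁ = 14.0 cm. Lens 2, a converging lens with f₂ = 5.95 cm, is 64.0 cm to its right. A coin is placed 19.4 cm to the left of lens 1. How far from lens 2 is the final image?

10.5 cm

Lens 1: 1/d_i1 = 1/f₁ − 1/d_o1 = 1/(14.0) − 1/(19.4) = 0.01988, so d_i1 = 50.30 cm.
The intermediate image is 50.30 cm to the right of lens 1, which is 64.0 − (50.30) = 13.70 cm to the left of lens 2, so d_o2 = +13.70 cm.
Lens 2: 1/d_i2 = 1/f₂ − 1/d_o2 = 1/(5.95) − 1/(13.70) = 0.09507, so d_i2 = 10.5 cm.
The final image is real, 10.5 cm to the right of lens 2 (overall magnification ≈ 2.0).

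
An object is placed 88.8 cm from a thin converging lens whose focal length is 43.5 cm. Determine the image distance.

85.3 cm

Lens equation: 1/v = 1/f − 1/u = 1/(43.50) − 1/(88.8) = 0.02299 − 0.01126 = 0.01173, so v = 85.3 cm.
The image is real, inverted and reduced, on the far side of the lens.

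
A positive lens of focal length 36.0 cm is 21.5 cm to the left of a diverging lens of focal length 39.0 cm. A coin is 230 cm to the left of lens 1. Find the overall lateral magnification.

m = -0.406

Lens 1: 1/d_i1 = 1/(36.0) − 1/(230) = 0.02343, so d_i1 = 42.68 cm; m₁ = −d_i1/d_o1 = -0.1856.
d_o2 = 21.5 − (42.68) = -21.18 cm (virtual object).
f₂ = −39.0 cm (diverging).
Lens 2: 1/d_i2 = 1/(-39.0) − 1/(-21.18) = 0.02157, so d_i2 = 46.35 cm; m₂ = −d_i2/d_o2 = +2.189.
m = m₁·m₂ = (-0.1856)(+2.189) = -0.406.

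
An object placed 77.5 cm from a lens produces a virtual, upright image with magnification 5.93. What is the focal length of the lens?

m = −d_i/d_o ⇒ d_i = −m·d_o = −(+5.93)·(77.5) = -459.6 cm.
1/f = 1/d_o + 1/d_i = 1/(77.5) + 1/(-459.6) = 0.01073, so f = 93.2 cm.
Since f is positive, the lens is converging.

f = 93.2 cm (converging)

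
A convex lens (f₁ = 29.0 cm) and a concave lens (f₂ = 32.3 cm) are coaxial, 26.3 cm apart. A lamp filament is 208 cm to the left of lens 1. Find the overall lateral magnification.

m = -0.210

Lens 1: 1/d_i1 = 1/(29.0) − 1/(208) = 0.02968, so d_i1 = 33.70 cm; m₁ = −d_i1/d_o1 = -0.1620.
d_o2 = 26.3 − (33.70) = -7.400 cm (virtual object).
f₂ = −32.3 cm (diverging).
Lens 2: 1/d_i2 = 1/(-32.3) − 1/(-7.400) = 0.1042, so d_i2 = 9.599 cm; m₂ = −d_i2/d_o2 = +1.297.
m = m₁·m₂ = (-0.1620)(+1.297) = -0.210.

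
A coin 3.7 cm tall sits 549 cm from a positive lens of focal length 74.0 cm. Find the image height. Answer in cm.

0.576 cm

1/d_i = 1/f − 1/d_o = 1/(74.00) − 1/(549) = 0.01169, so d_i = 85.53 cm.
m = −d_i/d_o = -0.1558.
|h_i| = |m|·h_o = 0.1558 × 3.7 = 0.576 cm. The image is real, inverted and reduced, on the far side of the lens.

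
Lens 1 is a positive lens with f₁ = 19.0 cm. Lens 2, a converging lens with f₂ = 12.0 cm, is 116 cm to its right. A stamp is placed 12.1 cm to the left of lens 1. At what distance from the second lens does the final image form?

Lens 1: 1/d_i1 = 1/f₁ − 1/d_o1 = 1/(19.0) − 1/(12.1) = -0.03001, so d_i1 = -33.32 cm.
The intermediate image is 33.32 cm to the left of lens 1 (virtual), which is 116 − (-33.32) = 149.3 cm to the left of lens 2, so d_o2 = +149.3 cm.
Lens 2: 1/d_i2 = 1/f₂ − 1/d_o2 = 1/(12.0) − 1/(149.3) = 0.07664, so d_i2 = 13.0 cm.
The final image is real, 13.0 cm to the right of lens 2 (overall magnification ≈ -0.24).

13.0 cm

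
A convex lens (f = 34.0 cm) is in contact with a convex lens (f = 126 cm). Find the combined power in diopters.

P = +3.73 D

P₁ = 1/f₁ = 1/(0.340 m) = +2.941 D; P₂ = 1/f₂ = 1/(1.26 m) = +0.7937 D.
For thin lenses in contact, P = P₁ + P₂ = (+2.941) + (+0.7937) = +3.73 D.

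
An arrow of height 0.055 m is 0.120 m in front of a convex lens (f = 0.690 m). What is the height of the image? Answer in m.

0.0666 m

1/d_i = 1/f − 1/d_o = 1/(0.6900) − 1/(0.120) = -6.884, so d_i = -0.1453 m.
m = −d_i/d_o = +1.211.
|h_i| = |m|·h_o = 1.211 × 0.055 = 0.0666 m. The image is virtual, upright and enlarged, on the same side as the object.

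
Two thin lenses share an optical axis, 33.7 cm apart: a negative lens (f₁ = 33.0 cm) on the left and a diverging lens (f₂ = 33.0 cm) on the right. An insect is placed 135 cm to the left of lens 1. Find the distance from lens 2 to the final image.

Lens 1 is diverging, so f₁ = −33.0 cm.
Lens 1: 1/d_i1 = 1/f₁ − 1/d_o1 = 1/(-33.0) − 1/(135) = -0.03771, so d_i1 = -26.52 cm.
The intermediate image is 26.52 cm to the left of lens 1 (virtual), which is 33.7 − (-26.52) = 60.22 cm to the left of lens 2, so d_o2 = +60.22 cm.
Lens 2 is diverging, so f₂ = −33.0 cm.
Lens 2: 1/d_i2 = 1/f₂ − 1/d_o2 = 1/(-33.0) − 1/(60.22) = -0.04691, so d_i2 = -21.3 cm.
The final image is virtual, 21.3 cm to the left of lens 2 (overall magnification ≈ 0.070).

21.3 cm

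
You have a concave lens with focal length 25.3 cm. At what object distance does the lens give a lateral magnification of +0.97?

For a concave lens, f = -25.3 cm.
m = −d_i/d_o ⇒ d_i = −m·d_o.
1/f = 1/d_o + 1/d_i = 1/d_o − 1/(m·d_o) = (1 − 1/m)/d_o, so d_o = f(1 − 1/m) = (-25.30)(1 − 1/(+0.97)) = 0.782 cm.

0.782 cm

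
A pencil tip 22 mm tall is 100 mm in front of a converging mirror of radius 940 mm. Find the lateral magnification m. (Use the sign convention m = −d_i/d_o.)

m = +1.27

f = R/2 = 940/2 = 470.0 mm.
1/d_i = 1/f − 1/d_o = 1/(470.0) − 1/(100) = -0.007872, so d_i = -127.0 mm.
m = −d_i/d_o = −(-127.0)/(100) = +1.27.
The image is virtual, upright and enlarged, behind the mirror.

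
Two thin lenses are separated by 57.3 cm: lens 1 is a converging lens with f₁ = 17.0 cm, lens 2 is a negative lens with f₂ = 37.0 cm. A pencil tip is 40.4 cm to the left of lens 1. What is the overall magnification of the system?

m = -0.414

Lens 1: 1/d_i1 = 1/(17.0) − 1/(40.4) = 0.03407, so d_i1 = 29.35 cm; m₁ = −d_i1/d_o1 = -0.7265.
d_o2 = 57.3 − (29.35) = 27.95 cm.
f₂ = −37.0 cm (diverging).
Lens 2: 1/d_i2 = 1/(-37.0) − 1/(27.95) = -0.06281, so d_i2 = -15.92 cm; m₂ = −d_i2/d_o2 = +0.5697.
m = m₁·m₂ = (-0.7265)(+0.5697) = -0.414.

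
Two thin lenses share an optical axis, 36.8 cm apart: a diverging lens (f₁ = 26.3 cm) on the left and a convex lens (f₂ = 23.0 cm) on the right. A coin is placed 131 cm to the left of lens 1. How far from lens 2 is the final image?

37.8 cm

Lens 1 is diverging, so f₁ = −26.3 cm.
Lens 1: 1/d_i1 = 1/f₁ − 1/d_o1 = 1/(-26.3) − 1/(131) = -0.04566, so d_i1 = -21.90 cm.
The intermediate image is 21.90 cm to the left of lens 1 (virtual), which is 36.8 − (-21.90) = 58.70 cm to the left of lens 2, so d_o2 = +58.70 cm.
Lens 2: 1/d_i2 = 1/f₂ − 1/d_o2 = 1/(23.0) − 1/(58.70) = 0.02644, so d_i2 = 37.8 cm.
The final image is real, 37.8 cm to the right of lens 2 (overall magnification ≈ -0.11).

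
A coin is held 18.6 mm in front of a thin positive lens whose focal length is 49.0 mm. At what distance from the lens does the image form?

30.0 mm

Thin-lens equation: 1/v = 1/f − 1/u = 1/(49.00) − 1/(18.6) = 0.02041 − 0.05376 = -0.03336, so v = -30.0 mm.
The image is virtual, upright and enlarged, on the same side as the object.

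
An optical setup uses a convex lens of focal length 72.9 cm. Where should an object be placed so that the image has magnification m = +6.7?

m = −d_i/d_o ⇒ d_i = −m·d_o.
1/f = 1/d_o + 1/d_i = 1/d_o − 1/(m·d_o) = (1 − 1/m)/d_o, so d_o = f(1 − 1/m) = (72.90)(1 − 1/(+6.7)) = 62.0 cm.

62.0 cm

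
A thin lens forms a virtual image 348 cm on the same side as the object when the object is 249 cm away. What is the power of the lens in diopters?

P = +0.114 D

Virtual image ⇒ d_i = −348 cm.
1/f = 1/d_o + 1/d_i = 1/(249) + 1/(-348) = 0.001143 cm⁻¹.
f = 875.3 cm = 8.753 m, so P = 1/f = +0.114 D.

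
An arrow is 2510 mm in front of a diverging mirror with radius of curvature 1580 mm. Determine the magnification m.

m = +0.239

f = R/2 = 1580/2 = 790.0 mm; for a diverging mirror, f = -790.0 mm.
1/d_i = 1/f − 1/d_o = 1/(-790.0) − 1/(2510) = -0.001664, so d_i = -600.9 mm.
m = −d_i/d_o = −(-600.9)/(2510) = +0.239.
The image is virtual, upright and reduced, behind the mirror.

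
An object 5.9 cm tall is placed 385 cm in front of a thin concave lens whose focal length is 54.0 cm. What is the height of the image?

0.726 cm

For a concave lens, f = -54.0 cm.
1/d_i = 1/f − 1/d_o = 1/(-54.00) − 1/(385) = -0.02112, so d_i = -47.36 cm.
m = −d_i/d_o = +0.1230.
|h_i| = |m|·h_o = 0.1230 × 5.9 = 0.726 cm. The image is virtual, upright and reduced, on the same side as the object.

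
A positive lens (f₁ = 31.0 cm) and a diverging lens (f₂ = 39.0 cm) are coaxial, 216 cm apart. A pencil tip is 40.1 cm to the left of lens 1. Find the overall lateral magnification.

Lens 1: 1/d_i1 = 1/(31.0) − 1/(40.1) = 0.007320, so d_i1 = 136.6 cm; m₁ = −d_i1/d_o1 = -3.406.
d_o2 = 216 − (136.6) = 79.40 cm.
f₂ = −39.0 cm (diverging).
Lens 2: 1/d_i2 = 1/(-39.0) − 1/(79.40) = -0.03824, so d_i2 = -26.15 cm; m₂ = −d_i2/d_o2 = +0.3294.
m = m₁·m₂ = (-3.406)(+0.3294) = -1.12.

m = -1.12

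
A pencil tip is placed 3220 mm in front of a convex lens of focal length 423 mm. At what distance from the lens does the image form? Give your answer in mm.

487 mm

Thin-lens equation: 1/s_i = 1/f − 1/s_o = 1/(423.0) − 1/(3220) = 0.002364 − 0.0003106 = 0.002054, so s_i = 487 mm.
The image is real, inverted and reduced, on the far side of the lens.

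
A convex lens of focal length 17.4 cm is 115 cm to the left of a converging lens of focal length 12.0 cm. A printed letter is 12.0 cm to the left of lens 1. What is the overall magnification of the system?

m = -0.273

Lens 1: 1/d_i1 = 1/(17.4) − 1/(12.0) = -0.02586, so d_i1 = -38.67 cm; m₁ = −d_i1/d_o1 = +3.223.
d_o2 = 115 − (-38.67) = 153.7 cm.
Lens 2: 1/d_i2 = 1/(12.0) − 1/(153.7) = 0.07683, so d_i2 = 13.02 cm; m₂ = −d_i2/d_o2 = -0.08469.
m = m₁·m₂ = (+3.223)(-0.08469) = -0.273.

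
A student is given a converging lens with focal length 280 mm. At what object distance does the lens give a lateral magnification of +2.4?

163 mm

m = −d_i/d_o ⇒ d_i = −m·d_o.
1/f = 1/d_o + 1/d_i = 1/d_o − 1/(m·d_o) = (1 − 1/m)/d_o, so d_o = f(1 − 1/m) = (280.0)(1 − 1/(+2.4)) = 163 mm.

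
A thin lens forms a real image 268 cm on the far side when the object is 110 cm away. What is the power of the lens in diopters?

P = +1.28 D

d_i = +268 cm.
1/f = 1/d_o + 1/d_i = 1/(110) + 1/(268) = 0.01282 cm⁻¹.
f = 77.99 cm = 0.7799 m, so P = 1/f = +1.28 D.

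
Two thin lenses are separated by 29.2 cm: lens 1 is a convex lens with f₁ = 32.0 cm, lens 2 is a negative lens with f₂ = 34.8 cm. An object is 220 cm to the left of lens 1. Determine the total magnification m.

Lens 1: 1/d_i1 = 1/(32.0) − 1/(220) = 0.02670, so d_i1 = 37.45 cm; m₁ = −d_i1/d_o1 = -0.1702.
d_o2 = 29.2 − (37.45) = -8.250 cm (virtual object).
f₂ = −34.8 cm (diverging).
Lens 2: 1/d_i2 = 1/(-34.8) − 1/(-8.250) = 0.09248, so d_i2 = 10.81 cm; m₂ = −d_i2/d_o2 = +1.311.
m = m₁·m₂ = (-0.1702)(+1.311) = -0.223.

m = -0.223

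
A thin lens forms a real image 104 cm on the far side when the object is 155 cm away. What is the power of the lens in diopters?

d_i = +104 cm.
1/f = 1/d_o + 1/d_i = 1/(155) + 1/(104) = 0.01607 cm⁻¹.
f = 62.24 cm = 0.6224 m, so P = 1/f = +1.61 D.

P = +1.61 D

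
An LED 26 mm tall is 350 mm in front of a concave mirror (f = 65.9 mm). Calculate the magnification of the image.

1/d_i = 1/f − 1/d_o = 1/(65.90) − 1/(350) = 0.01232, so d_i = 81.19 mm.
m = −d_i/d_o = −(81.19)/(350) = -0.232.
The image is real, inverted and reduced, in front of the mirror.

m = -0.232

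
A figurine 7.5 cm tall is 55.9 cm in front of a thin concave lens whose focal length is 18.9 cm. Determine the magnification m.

For a concave lens, f = -18.9 cm.
1/d_i = 1/f − 1/d_o = 1/(-18.90) − 1/(55.9) = -0.07080, so d_i = -14.12 cm.
m = −d_i/d_o = −(-14.12)/(55.9) = +0.253.
The image is virtual, upright and reduced, on the same side as the object.

m = +0.253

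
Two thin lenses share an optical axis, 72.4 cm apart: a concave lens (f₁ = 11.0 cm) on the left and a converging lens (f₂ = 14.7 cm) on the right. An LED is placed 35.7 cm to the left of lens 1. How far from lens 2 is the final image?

Lens 1 is diverging, so f₁ = −11.0 cm.
Lens 1: 1/d_i1 = 1/f₁ − 1/d_o1 = 1/(-11.0) − 1/(35.7) = -0.1189, so d_i1 = -8.409 cm.
The intermediate image is 8.409 cm to the left of lens 1 (virtual), which is 72.4 − (-8.409) = 80.81 cm to the left of lens 2, so d_o2 = +80.81 cm.
Lens 2: 1/d_i2 = 1/f₂ − 1/d_o2 = 1/(14.7) − 1/(80.81) = 0.05565, so d_i2 = 18.0 cm.
The final image is real, 18.0 cm to the right of lens 2 (overall magnification ≈ -0.052).

18.0 cm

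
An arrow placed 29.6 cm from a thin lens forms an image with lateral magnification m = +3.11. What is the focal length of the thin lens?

f = 43.6 cm (converging)

m = −d_i/d_o ⇒ d_i = −m·d_o = −(+3.11)·(29.6) = -92.06 cm.
1/f = 1/d_o + 1/d_i = 1/(29.6) + 1/(-92.06) = 0.02292, so f = 43.6 cm.
Since f is positive, the thin lens is converging.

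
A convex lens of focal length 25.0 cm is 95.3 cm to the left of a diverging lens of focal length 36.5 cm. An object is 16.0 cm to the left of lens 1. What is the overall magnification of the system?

Lens 1: 1/d_i1 = 1/(25.0) − 1/(16.0) = -0.02250, so d_i1 = -44.44 cm; m₁ = −d_i1/d_o1 = +2.777.
d_o2 = 95.3 − (-44.44) = 139.7 cm.
f₂ = −36.5 cm (diverging).
Lens 2: 1/d_i2 = 1/(-36.5) − 1/(139.7) = -0.03456, so d_i2 = -28.94 cm; m₂ = −d_i2/d_o2 = +0.2072.
m = m₁·m₂ = (+2.777)(+0.2072) = +0.575.

m = +0.575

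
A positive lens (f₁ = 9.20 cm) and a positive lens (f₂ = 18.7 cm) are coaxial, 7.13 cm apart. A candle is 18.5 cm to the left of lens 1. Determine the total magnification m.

Lens 1: 1/d_i1 = 1/(9.20) − 1/(18.5) = 0.05464, so d_i1 = 18.30 cm; m₁ = −d_i1/d_o1 = -0.9892.
d_o2 = 7.13 − (18.30) = -11.17 cm (virtual object).
Lens 2: 1/d_i2 = 1/(18.7) − 1/(-11.17) = 0.1430, so d_i2 = 6.993 cm; m₂ = −d_i2/d_o2 = +0.6260.
m = m₁·m₂ = (-0.9892)(+0.6260) = -0.619.

m = -0.619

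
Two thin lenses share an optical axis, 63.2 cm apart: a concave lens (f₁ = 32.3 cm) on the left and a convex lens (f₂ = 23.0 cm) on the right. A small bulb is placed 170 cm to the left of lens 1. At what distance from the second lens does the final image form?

30.9 cm

Lens 1 is diverging, so f₁ = −32.3 cm.
Lens 1: 1/d_i1 = 1/f₁ − 1/d_o1 = 1/(-32.3) − 1/(170) = -0.03684, so d_i1 = -27.14 cm.
The intermediate image is 27.14 cm to the left of lens 1 (virtual), which is 63.2 − (-27.14) = 90.34 cm to the left of lens 2, so d_o2 = +90.34 cm.
Lens 2: 1/d_i2 = 1/f₂ − 1/d_o2 = 1/(23.0) − 1/(90.34) = 0.03241, so d_i2 = 30.9 cm.
The final image is real, 30.9 cm to the right of lens 2 (overall magnification ≈ -0.055).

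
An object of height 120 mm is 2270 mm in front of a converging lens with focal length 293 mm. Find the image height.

17.8 mm

1/d_i = 1/f − 1/d_o = 1/(293.0) − 1/(2270) = 0.002972, so d_i = 336.4 mm.
m = −d_i/d_o = -0.1482.
|h_i| = |m|·h_o = 0.1482 × 120 = 17.8 mm. The image is real, inverted and reduced, on the far side of the lens.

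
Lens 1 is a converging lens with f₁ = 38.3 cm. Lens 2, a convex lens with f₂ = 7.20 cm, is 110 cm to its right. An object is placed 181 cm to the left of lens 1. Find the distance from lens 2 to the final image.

8.16 cm

Lens 1: 1/d_i1 = 1/f₁ − 1/d_o1 = 1/(38.3) − 1/(181) = 0.02058, so d_i1 = 48.58 cm.
The intermediate image is 48.58 cm to the right of lens 1, which is 110 − (48.58) = 61.42 cm to the left of lens 2, so d_o2 = +61.42 cm.
Lens 2: 1/d_i2 = 1/f₂ − 1/d_o2 = 1/(7.20) − 1/(61.42) = 0.1226, so d_i2 = 8.16 cm.
The final image is real, 8.16 cm to the right of lens 2 (overall magnification ≈ 0.036).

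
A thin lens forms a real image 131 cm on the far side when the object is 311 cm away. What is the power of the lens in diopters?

P = +1.08 D

d_i = +131 cm.
1/f = 1/d_o + 1/d_i = 1/(311) + 1/(131) = 0.01085 cm⁻¹.
f = 92.17 cm = 0.9217 m, so P = 1/f = +1.08 D.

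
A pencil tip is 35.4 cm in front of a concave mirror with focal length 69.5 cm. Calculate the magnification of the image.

1/d_i = 1/f − 1/d_o = 1/(69.50) − 1/(35.4) = -0.01386, so d_i = -72.15 cm.
m = −d_i/d_o = −(-72.15)/(35.4) = +2.04.
The image is virtual, upright and enlarged, behind the mirror.

m = +2.04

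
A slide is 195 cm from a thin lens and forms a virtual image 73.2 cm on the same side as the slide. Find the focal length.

f = -117 cm (diverging)

Virtual image ⇒ d_i = −73.2 cm.
1/f = 1/d_o + 1/d_i = 1/(195) + 1/(-73.2) = -0.008533, so f = -117 cm.
Since f is negative, the thin lens is diverging.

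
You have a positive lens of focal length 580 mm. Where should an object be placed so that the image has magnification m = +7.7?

m = −d_i/d_o ⇒ d_i = −m·d_o.
1/f = 1/d_o + 1/d_i = 1/d_o − 1/(m·d_o) = (1 − 1/m)/d_o, so d_o = f(1 − 1/m) = (580.0)(1 − 1/(+7.7)) = 505 mm.

505 mm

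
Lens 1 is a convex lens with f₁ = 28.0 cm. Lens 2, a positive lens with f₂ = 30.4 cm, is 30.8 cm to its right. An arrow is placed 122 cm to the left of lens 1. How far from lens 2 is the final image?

4.69 cm

Lens 1: 1/d_i1 = 1/f₁ − 1/d_o1 = 1/(28.0) − 1/(122) = 0.02752, so d_i1 = 36.34 cm.
The intermediate image is 36.34 cm to the right of lens 1, which lies 5.540 cm to the right of lens 2 — a virtual object — so d_o2 = −5.540 cm.
Lens 2: 1/d_i2 = 1/f₂ − 1/d_o2 = 1/(30.4) − 1/(-5.540) = 0.2134, so d_i2 = 4.69 cm.
The final image is real, 4.69 cm to the right of lens 2 (overall magnification ≈ -0.25).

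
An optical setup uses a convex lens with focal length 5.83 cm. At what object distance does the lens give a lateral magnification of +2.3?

m = −d_i/d_o ⇒ d_i = −m·d_o.
1/f = 1/d_o + 1/d_i = 1/d_o − 1/(m·d_o) = (1 − 1/m)/d_o, so d_o = f(1 − 1/m) = (5.830)(1 − 1/(+2.3)) = 3.30 cm.

3.30 cm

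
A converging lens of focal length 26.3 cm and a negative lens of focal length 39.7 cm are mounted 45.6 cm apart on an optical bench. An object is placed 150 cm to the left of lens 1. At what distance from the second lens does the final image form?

10.2 cm

Lens 1: 1/d_i1 = 1/f₁ − 1/d_o1 = 1/(26.3) − 1/(150) = 0.03136, so d_i1 = 31.89 cm.
The intermediate image is 31.89 cm to the right of lens 1, which is 45.6 − (31.89) = 13.71 cm to the left of lens 2, so d_o2 = +13.71 cm.
Lens 2 is diverging, so f₂ = −39.7 cm.
Lens 2: 1/d_i2 = 1/f₂ − 1/d_o2 = 1/(-39.7) − 1/(13.71) = -0.09813, so d_i2 = -10.2 cm.
The final image is virtual, 10.2 cm to the left of lens 2 (overall magnification ≈ -0.16).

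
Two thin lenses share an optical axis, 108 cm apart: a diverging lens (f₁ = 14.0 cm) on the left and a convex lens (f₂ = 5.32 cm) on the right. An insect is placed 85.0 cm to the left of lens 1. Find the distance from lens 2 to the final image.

5.57 cm

Lens 1 is diverging, so f₁ = −14.0 cm.
Lens 1: 1/d_i1 = 1/f₁ − 1/d_o1 = 1/(-14.0) − 1/(85.0) = -0.08319, so d_i1 = -12.02 cm.
The intermediate image is 12.02 cm to the left of lens 1 (virtual), which is 108 − (-12.02) = 120.0 cm to the left of lens 2, so d_o2 = +120.0 cm.
Lens 2: 1/d_i2 = 1/f₂ − 1/d_o2 = 1/(5.32) − 1/(120.0) = 0.1796, so d_i2 = 5.57 cm.
The final image is real, 5.57 cm to the right of lens 2 (overall magnification ≈ -0.0066).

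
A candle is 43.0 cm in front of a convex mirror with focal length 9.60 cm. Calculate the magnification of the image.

m = +0.183

For a convex mirror, f = -9.60 cm.
1/d_i = 1/f − 1/d_o = 1/(-9.600) − 1/(43.0) = -0.1274, so d_i = -7.848 cm.
m = −d_i/d_o = −(-7.848)/(43.0) = +0.183.
The image is virtual, upright and reduced, behind the mirror.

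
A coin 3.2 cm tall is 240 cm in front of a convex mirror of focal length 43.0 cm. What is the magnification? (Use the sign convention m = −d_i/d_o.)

For a convex mirror, f = -43.0 cm.
1/d_i = 1/f − 1/d_o = 1/(-43.00) − 1/(240) = -0.02742, so d_i = -36.47 cm.
m = −d_i/d_o = −(-36.47)/(240) = +0.152.
The image is virtual, upright and reduced, behind the mirror.

m = +0.152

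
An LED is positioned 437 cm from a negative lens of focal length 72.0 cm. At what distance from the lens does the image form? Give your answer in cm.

For a negative lens, f = -72.0 cm.
Lens equation: 1/d_i = 1/f − 1/d_o = 1/(-72.00) − 1/(437) = -0.01389 − 0.002288 = -0.01618, so d_i = -61.8 cm.
The image is virtual, upright and reduced, on the same side as the object.

61.8 cm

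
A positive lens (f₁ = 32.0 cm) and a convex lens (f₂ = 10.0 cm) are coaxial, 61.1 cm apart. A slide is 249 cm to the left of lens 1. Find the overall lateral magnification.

m = +0.103

Lens 1: 1/d_i1 = 1/(32.0) − 1/(249) = 0.02723, so d_i1 = 36.72 cm; m₁ = −d_i1/d_o1 = -0.1475.
d_o2 = 61.1 − (36.72) = 24.38 cm.
Lens 2: 1/d_i2 = 1/(10.0) − 1/(24.38) = 0.05898, so d_i2 = 16.95 cm; m₂ = −d_i2/d_o2 = -0.6954.
m = m₁·m₂ = (-0.1475)(-0.6954) = +0.103.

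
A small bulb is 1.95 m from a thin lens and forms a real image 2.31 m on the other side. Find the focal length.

f = 1.06 m (converging)

Real image ⇒ d_i = +2.31 m.
1/f = 1/d_o + 1/d_i = 1/(1.95) + 1/(2.31) = 0.9457, so f = 1.06 m.
Since f is positive, the thin lens is converging.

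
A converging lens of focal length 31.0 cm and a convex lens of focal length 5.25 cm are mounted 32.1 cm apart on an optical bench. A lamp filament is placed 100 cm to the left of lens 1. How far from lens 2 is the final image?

3.73 cm

Lens 1: 1/d_i1 = 1/f₁ − 1/d_o1 = 1/(31.0) − 1/(100) = 0.02226, so d_i1 = 44.93 cm.
The intermediate image is 44.93 cm to the right of lens 1, which lies 12.83 cm to the right of lens 2 — a virtual object — so d_o2 = −12.83 cm.
Lens 2: 1/d_i2 = 1/f₂ − 1/d_o2 = 1/(5.25) − 1/(-12.83) = 0.2684, so d_i2 = 3.73 cm.
The final image is real, 3.73 cm to the right of lens 2 (overall magnification ≈ -0.13).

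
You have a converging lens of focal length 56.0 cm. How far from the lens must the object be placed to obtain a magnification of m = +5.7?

m = −d_i/d_o ⇒ d_i = −m·d_o.
1/f = 1/d_o + 1/d_i = 1/d_o − 1/(m·d_o) = (1 − 1/m)/d_o, so d_o = f(1 − 1/m) = (56.00)(1 − 1/(+5.7)) = 46.2 cm.

46.2 cm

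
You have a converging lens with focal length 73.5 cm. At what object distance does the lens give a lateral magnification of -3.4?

m = −d_i/d_o ⇒ d_i = −m·d_o.
1/f = 1/d_o + 1/d_i = 1/d_o − 1/(m·d_o) = (1 − 1/m)/d_o, so d_o = f(1 − 1/m) = (73.50)(1 − 1/(-3.4)) = 95.1 cm.

95.1 cm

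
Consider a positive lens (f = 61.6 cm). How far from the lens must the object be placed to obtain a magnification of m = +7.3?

m = −d_i/d_o ⇒ d_i = −m·d_o.
1/f = 1/d_o + 1/d_i = 1/d_o − 1/(m·d_o) = (1 − 1/m)/d_o, so d_o = f(1 − 1/m) = (61.60)(1 − 1/(+7.3)) = 53.2 cm.

53.2 cm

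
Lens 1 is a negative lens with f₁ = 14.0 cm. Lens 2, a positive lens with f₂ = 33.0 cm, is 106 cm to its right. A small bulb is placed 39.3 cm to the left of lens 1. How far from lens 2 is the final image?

Lens 1 is diverging, so f₁ = −14.0 cm.
Lens 1: 1/d_i1 = 1/f₁ − 1/d_o1 = 1/(-14.0) − 1/(39.3) = -0.09687, so d_i1 = -10.32 cm.
The intermediate image is 10.32 cm to the left of lens 1 (virtual), which is 106 − (-10.32) = 116.3 cm to the left of lens 2, so d_o2 = +116.3 cm.
Lens 2: 1/d_i2 = 1/f₂ − 1/d_o2 = 1/(33.0) − 1/(116.3) = 0.02170, so d_i2 = 46.1 cm.
The final image is real, 46.1 cm to the right of lens 2 (overall magnification ≈ -0.10).

46.1 cm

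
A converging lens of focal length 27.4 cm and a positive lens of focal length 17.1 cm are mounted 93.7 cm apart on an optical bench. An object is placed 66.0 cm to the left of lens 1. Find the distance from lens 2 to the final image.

Lens 1: 1/d_i1 = 1/f₁ − 1/d_o1 = 1/(27.4) − 1/(66.0) = 0.02134, so d_i1 = 46.85 cm.
The intermediate image is 46.85 cm to the right of lens 1, which is 93.7 − (46.85) = 46.85 cm to the left of lens 2, so d_o2 = +46.85 cm.
Lens 2: 1/d_i2 = 1/f₂ − 1/d_o2 = 1/(17.1) − 1/(46.85) = 0.03713, so d_i2 = 26.9 cm.
The final image is real, 26.9 cm to the right of lens 2 (overall magnification ≈ 0.41).

26.9 cm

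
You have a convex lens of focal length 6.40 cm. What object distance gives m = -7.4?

m = −d_i/d_o ⇒ d_i = −m·d_o.
1/f = 1/d_o + 1/d_i = 1/d_o − 1/(m·d_o) = (1 − 1/m)/d_o, so d_o = f(1 − 1/m) = (6.400)(1 − 1/(-7.4)) = 7.26 cm.

7.26 cm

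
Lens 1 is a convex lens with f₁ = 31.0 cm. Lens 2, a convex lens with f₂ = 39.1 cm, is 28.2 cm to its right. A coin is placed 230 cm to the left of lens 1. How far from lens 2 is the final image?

6.38 cm

Lens 1: 1/d_i1 = 1/f₁ − 1/d_o1 = 1/(31.0) − 1/(230) = 0.02791, so d_i1 = 35.83 cm.
The intermediate image is 35.83 cm to the right of lens 1, which lies 7.630 cm to the right of lens 2 — a virtual object — so d_o2 = −7.630 cm.
Lens 2: 1/d_i2 = 1/f₂ − 1/d_o2 = 1/(39.1) − 1/(-7.630) = 0.1566, so d_i2 = 6.38 cm.
The final image is real, 6.38 cm to the right of lens 2 (overall magnification ≈ -0.13).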